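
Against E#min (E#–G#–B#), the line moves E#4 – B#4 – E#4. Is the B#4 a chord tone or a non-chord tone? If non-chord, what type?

E# minor triad contains E#, G#, B#; B# is the fifth, so it is a chord tone.

Chord tone (the fifth of E# minor triad).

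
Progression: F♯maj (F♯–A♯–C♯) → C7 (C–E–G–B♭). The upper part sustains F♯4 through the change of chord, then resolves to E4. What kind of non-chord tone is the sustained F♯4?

The harmony at that moment is C dominant seventh chord (C, E, G, B♭); F♯4 is not a chord tone.
It is held over (the same pitch as the preceding F♯4) and left by step down to E4.
Held over from the previous chord and resolving down by step — a suspension.

F♯4 is a suspension.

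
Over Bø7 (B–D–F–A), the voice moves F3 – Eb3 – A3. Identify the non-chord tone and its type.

Eb3 is an escape tone.

The harmony at that moment is B half-diminished seventh chord (B, D, F, A); Eb3 is not a chord tone.
It is approached by step down from F3 and left by leap up to A3.
Step in, leap out — an escape tone.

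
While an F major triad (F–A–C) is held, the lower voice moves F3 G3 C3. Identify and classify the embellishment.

The harmony at that moment is F major triad (F, A, C); G3 is not a chord tone.
It is approached by step up from F3 and left by leap down to C3.
Step in, leap out — an escape tone.

G3 is an escape tone.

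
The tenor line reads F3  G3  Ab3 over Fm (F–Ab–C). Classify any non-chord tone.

The harmony at that moment is F minor triad (F, Ab, C); G3 is not a chord tone.
It is approached by step up from F3 and left by step up to Ab3.
Step in, step out in the same direction — a passing tone.

G3 is a passing tone.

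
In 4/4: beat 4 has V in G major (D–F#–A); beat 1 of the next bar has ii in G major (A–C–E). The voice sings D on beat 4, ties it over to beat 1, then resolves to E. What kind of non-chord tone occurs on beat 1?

Retardation.

The harmony at that moment is A minor triad (A, C, E); D is not a chord tone.
It is held over (the same pitch as the preceding D) and left by step up to E.
Held over from the previous chord and resolving up by step — a retardation.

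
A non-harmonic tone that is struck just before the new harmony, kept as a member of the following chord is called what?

Approach: ahead of the chord change (typically by step), so it is dissonant against the current harmony. Departure: none — the same pitch is restated or held and is a chord tone of the new harmony.
Dissonant first, consonant once the harmony catches up: the note simply arrives early — an anticipation. (The reverse timing, consonant first and dissonant after the change, would be a suspension or retardation.)

Anticipation.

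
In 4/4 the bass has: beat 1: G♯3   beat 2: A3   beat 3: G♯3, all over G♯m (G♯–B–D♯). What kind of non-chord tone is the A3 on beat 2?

Upper neighbor tone.

The harmony at that moment is G♯ minor triad (G♯, B, D♯); A3 is not a chord tone.
It is approached by step up from G♯3 and left by step down to G♯3.
Step away and step back to the same note — a neighbor tone (upper neighbor).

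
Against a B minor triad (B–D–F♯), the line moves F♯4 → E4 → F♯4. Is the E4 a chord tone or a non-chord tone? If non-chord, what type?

Non-chord tone — a neighbor tone.

The harmony at that moment is B minor triad (B, D, F♯); E4 is not a chord tone.
It is approached by step down from F♯4 and left by step up to F♯4.
Step away and step back to the same note — a neighbor tone (lower neighbor).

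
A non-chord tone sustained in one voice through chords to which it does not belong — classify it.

Pedal tone.

Approach: none. Departure: none — a single pitch is sustained while the chords change around it, passing through harmonies that do not contain it.
No melodic motion at all; the dissonance is created entirely by the moving harmonies against the stationary note — a pedal tone (pedal point).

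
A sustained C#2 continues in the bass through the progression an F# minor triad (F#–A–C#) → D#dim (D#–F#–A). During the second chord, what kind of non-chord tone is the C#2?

Pedal tone (pedal point).

The harmony at that moment is D# diminished triad (D#, F#, A); C#2 is not a chord tone.
It is held over (the same pitch as the preceding C#2) and then sustained as the same pitch into the next harmony.
Sustained through a change of harmony — a pedal tone.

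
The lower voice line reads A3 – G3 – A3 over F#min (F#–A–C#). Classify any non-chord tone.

G3 is a neighbor tone.

The harmony at that moment is F# minor triad (F#, A, C#); G3 is not a chord tone.
It is approached by step down from A3 and left by step up to A3.
Step away and step back to the same note — a neighbor tone (lower neighbor).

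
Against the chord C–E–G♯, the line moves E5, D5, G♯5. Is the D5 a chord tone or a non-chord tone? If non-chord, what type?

Non-chord tone — an escape tone.

The harmony at that moment is C augmented triad (C, E, G♯); D5 is not a chord tone.
It is approached by step down from E5 and left by leap up to G♯5.
Step in, leap out — an escape tone.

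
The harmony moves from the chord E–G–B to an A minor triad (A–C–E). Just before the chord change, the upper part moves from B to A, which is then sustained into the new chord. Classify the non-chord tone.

A is an anticipation.

The harmony at that moment is E minor triad (E, G, B); A is not a chord tone.
It is approached by step down from B and then sustained as the same pitch into the next harmony.
Arriving early and becoming a chord tone when the harmony changes — an anticipation.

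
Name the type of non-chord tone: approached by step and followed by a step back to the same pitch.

Neighbor tone.

Approach: by step. Departure: by step in the opposite direction, back to the starting pitch.
Stepwise on both sides but reversing to return to the same chord tone — a neighbor tone. (Had it continued onward in the same direction it would be a passing tone instead.)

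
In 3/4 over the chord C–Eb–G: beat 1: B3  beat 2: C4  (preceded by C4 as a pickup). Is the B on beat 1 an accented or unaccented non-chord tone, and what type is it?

Accented neighbor tone.

The harmony at that moment is C minor triad (C, Eb, G); B3 is not a chord tone.
It is approached by step down from C4 and left by step up to C4.
Step away and step back to the same note — a neighbor tone (lower neighbor).
It falls on the downbeat, so it is accented.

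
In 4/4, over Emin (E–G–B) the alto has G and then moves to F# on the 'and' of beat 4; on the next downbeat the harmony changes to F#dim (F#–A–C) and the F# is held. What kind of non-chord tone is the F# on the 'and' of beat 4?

Anticipation.

The harmony at that moment is E minor triad (E, G, B); F# is not a chord tone.
It is approached by step down from G and then sustained as the same pitch into the next harmony.
Arriving early and becoming a chord tone when the harmony changes — an anticipation.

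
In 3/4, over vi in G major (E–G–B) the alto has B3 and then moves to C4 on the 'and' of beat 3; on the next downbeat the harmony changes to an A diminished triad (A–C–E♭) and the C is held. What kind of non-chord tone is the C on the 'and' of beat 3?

Anticipation.

The harmony at that moment is E minor triad (E, G, B); C4 is not a chord tone.
It is approached by step up from B3 and then sustained as the same pitch into the next harmony.
Arriving early and becoming a chord tone when the harmony changes — an anticipation.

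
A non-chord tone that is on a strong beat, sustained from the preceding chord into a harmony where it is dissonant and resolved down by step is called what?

Approach: by preparation — the pitch is first a chord tone, then held (tied or repeated) while the harmony changes under it. Departure: down by step. Metric position: strong.
A prepared dissonance that resolves downward by step — a suspension. (The same figure resolving upward would be a retardation.)

Suspension.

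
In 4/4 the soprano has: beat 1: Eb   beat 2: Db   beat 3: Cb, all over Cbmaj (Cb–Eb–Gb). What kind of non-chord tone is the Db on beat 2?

Passing tone.

The harmony at that moment is Cb major triad (Cb, Eb, Gb); Db is not a chord tone.
It is approached by step down from Eb and left by step down to Cb.
Step in, step out in the same direction — a passing tone.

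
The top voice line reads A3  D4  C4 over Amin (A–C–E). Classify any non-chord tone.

The harmony at that moment is A minor triad (A, C, E); D4 is not a chord tone.
It is approached by leap up from A3 and left by step down to C4.
Leap in, step out — an appoggiatura.

D4 is an appoggiatura.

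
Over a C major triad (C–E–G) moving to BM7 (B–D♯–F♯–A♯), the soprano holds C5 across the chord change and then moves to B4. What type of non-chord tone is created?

C5 is a suspension.

The harmony at that moment is B major seventh chord (B, D♯, F♯, A♯); C5 is not a chord tone.
It is held over (the same pitch as the preceding C5) and left by step down to B4.
Held over from the previous chord and resolving down by step — a suspension.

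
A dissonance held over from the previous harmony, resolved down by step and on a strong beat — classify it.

Approach: by preparation — the pitch is first a chord tone, then held (tied or repeated) while the harmony changes under it. Departure: down by step. Metric position: strong.
A prepared dissonance that resolves downward by step — a suspension. (The same figure resolving upward would be a retardation.)

Suspension.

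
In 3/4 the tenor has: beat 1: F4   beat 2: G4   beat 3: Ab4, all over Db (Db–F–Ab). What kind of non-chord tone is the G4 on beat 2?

Passing tone.

The harmony at that moment is Db major triad (Db, F, Ab); G4 is not a chord tone.
It is approached by step up from F4 and left by step up to Ab4.
Step in, step out in the same direction — a passing tone.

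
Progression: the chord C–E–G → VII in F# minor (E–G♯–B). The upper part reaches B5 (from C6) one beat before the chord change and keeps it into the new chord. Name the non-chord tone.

B5 is an anticipation.

The harmony at that moment is C major triad (C, E, G); B5 is not a chord tone.
It is approached by step down from C6 and then sustained as the same pitch into the next harmony.
Arriving early and becoming a chord tone when the harmony changes — an anticipation.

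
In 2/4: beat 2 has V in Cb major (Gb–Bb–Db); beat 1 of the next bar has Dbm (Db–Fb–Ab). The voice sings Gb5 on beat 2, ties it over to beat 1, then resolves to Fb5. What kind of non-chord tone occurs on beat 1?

The harmony at that moment is Db minor triad (Db, Fb, Ab); Gb5 is not a chord tone.
It is held over (the same pitch as the preceding Gb5) and left by step down to Fb5.
Held over from the previous chord and resolving down by step — a suspension.

Suspension.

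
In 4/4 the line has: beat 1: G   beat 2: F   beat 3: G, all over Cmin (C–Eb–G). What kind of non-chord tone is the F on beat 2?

The harmony at that moment is C minor triad (C, Eb, G); F is not a chord tone.
It is approached by step down from G and left by step up to G.
Step away and step back to the same note — a neighbor tone (lower neighbor).

Lower neighbor tone.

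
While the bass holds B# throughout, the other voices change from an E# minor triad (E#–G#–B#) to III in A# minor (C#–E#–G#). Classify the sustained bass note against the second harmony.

Pedal tone (pedal point).

The harmony at that moment is C# major triad (C#, E#, G#); B# is not a chord tone.
It is held over (the same pitch as the preceding B#) and then sustained as the same pitch into the next harmony.
Sustained through a change of harmony — a pedal tone.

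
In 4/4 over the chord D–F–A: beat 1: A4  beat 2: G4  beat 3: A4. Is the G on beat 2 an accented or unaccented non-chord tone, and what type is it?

Unaccented neighbor tone.

The harmony at that moment is D minor triad (D, F, A); G4 is not a chord tone.
It is approached by step down from A4 and left by step up to A4.
Step away and step back to the same note — a neighbor tone (lower neighbor).
It falls on a weak beat, so it is unaccented.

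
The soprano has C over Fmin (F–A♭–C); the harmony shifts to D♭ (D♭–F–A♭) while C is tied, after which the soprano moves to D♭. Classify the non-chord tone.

C is a retardation.

The harmony at that moment is D♭ major triad (D♭, F, A♭); C is not a chord tone.
It is held over (the same pitch as the preceding C) and left by step up to D♭.
Held over from the previous chord and resolving up by step — a retardation.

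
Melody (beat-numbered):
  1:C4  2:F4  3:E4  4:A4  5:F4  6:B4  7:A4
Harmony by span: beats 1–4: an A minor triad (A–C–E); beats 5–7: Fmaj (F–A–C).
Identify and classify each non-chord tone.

F4 (beat 2) — appoggiatura; B4 (beat 6) — appoggiatura.

The harmony at that moment is A minor triad (A, C, E); F4 is not a chord tone.
It is approached by leap up from C4 and left by step down to E4.
Leap in, step out — an appoggiatura.
The harmony at that moment is F major triad (F, A, C); B4 is not a chord tone.
It is approached by leap up from F4 and left by step down to A4.
Leap in, step out — an appoggiatura.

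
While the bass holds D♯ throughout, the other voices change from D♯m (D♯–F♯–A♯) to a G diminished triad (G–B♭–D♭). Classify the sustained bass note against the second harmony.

The harmony at that moment is G diminished triad (G, B♭, D♭); D♯ is not a chord tone.
It is held over (the same pitch as the preceding D♯) and then sustained as the same pitch into the next harmony.
Sustained through a change of harmony — a pedal tone.

Pedal tone (pedal point).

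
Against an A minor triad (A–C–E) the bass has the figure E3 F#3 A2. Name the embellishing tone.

The harmony at that moment is A minor triad (A, C, E); F#3 is not a chord tone.
It is approached by step up from E3 and left by leap down to A2.
Step in, leap out — an escape tone.

F#3 is an escape tone.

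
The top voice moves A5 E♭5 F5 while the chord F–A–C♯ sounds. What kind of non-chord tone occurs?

The harmony at that moment is F augmented triad (F, A, C♯); E♭5 is not a chord tone.
It is approached by leap down from A5 and left by step up to F5.
Leap in, step out — an appoggiatura.

E♭5 is an appoggiatura.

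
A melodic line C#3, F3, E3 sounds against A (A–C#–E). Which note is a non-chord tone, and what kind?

F3 is an appoggiatura.

The harmony at that moment is A major triad (A, C#, E); F3 is not a chord tone.
It is approached by leap up from C#3 and left by step down to E3.
Leap in, step out — an appoggiatura.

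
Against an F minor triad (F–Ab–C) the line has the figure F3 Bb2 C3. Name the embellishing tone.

Bb2 is an appoggiatura.

The harmony at that moment is F minor triad (F, Ab, C); Bb2 is not a chord tone.
It is approached by leap down from F3 and left by step up to C3.
Leap in, step out — an appoggiatura.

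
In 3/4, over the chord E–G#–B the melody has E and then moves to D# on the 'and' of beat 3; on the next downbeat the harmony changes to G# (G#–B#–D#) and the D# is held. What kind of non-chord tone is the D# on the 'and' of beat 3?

The harmony at that moment is E major triad (E, G#, B); D# is not a chord tone.
It is approached by step down from E and then sustained as the same pitch into the next harmony.
Arriving early and becoming a chord tone when the harmony changes — an anticipation.

Anticipation.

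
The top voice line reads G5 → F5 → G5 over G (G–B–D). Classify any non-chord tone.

F5 is a neighbor tone.

The harmony at that moment is G major triad (G, B, D); F5 is not a chord tone.
It is approached by step down from G5 and left by step up to G5.
Step away and step back to the same note — a neighbor tone (lower neighbor).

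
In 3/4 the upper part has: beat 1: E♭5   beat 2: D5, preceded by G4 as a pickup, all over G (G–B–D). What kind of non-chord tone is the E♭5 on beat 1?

Appoggiatura.

The harmony at that moment is G major triad (G, B, D); E♭5 is not a chord tone.
It is approached by leap up from G4 and left by step down to D5.
Leap in, step out, metrically accented — an appoggiatura.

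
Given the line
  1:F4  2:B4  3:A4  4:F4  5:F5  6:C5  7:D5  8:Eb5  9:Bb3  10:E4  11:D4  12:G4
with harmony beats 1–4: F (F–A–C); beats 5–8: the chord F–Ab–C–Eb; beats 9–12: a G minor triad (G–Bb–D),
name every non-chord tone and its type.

The harmony at that moment is F major triad (F, A, C); B4 is not a chord tone.
It is approached by leap up from F4 and left by step down to A4.
Leap in, step out — an appoggiatura.
The harmony at that moment is F minor seventh chord (F, Ab, C, Eb); D5 is not a chord tone.
It is approached by step up from C5 and left by step up to Eb5.
Step in, step out in the same direction — a passing tone.
The harmony at that moment is G minor triad (G, Bb, D); E4 is not a chord tone.
It is approached by leap up from Bb3 and left by step down to D4.
Leap in, step out — an appoggiatura.

B4 (beat 2) — appoggiatura; D5 (beat 7) — passing tone; E4 (beat 10) — appoggiatura.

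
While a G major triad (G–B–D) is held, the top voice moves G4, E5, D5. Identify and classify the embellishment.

The harmony at that moment is G major triad (G, B, D); E5 is not a chord tone.
It is approached by leap up from G4 and left by step down to D5.
Leap in, step out — an appoggiatura.

E5 is an appoggiatura.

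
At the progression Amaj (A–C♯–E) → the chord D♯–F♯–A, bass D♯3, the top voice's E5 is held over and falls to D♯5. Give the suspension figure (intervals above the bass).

At the second chord the bass is D♯3. The suspended E5 lies a ninth above the bass; after resolving down by step to D♯5, the interval above the bass becomes an octave.
Suspension figures are named by those two intervals: 9–8.

9–8 suspension.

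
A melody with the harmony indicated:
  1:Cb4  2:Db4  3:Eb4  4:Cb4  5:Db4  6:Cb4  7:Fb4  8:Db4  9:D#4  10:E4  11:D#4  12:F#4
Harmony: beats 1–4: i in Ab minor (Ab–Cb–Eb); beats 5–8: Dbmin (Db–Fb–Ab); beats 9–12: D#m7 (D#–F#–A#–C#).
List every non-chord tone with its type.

Db4 (beat 2) — passing tone; Cb4 (beat 6) — escape tone; E4 (beat 10) — neighbor tone.

The harmony at that moment is Ab minor triad (Ab, Cb, Eb); Db4 is not a chord tone.
It is approached by step up from Cb4 and left by step up to Eb4.
Step in, step out in the same direction — a passing tone.
The harmony at that moment is Db minor triad (Db, Fb, Ab); Cb4 is not a chord tone.
It is approached by step down from Db4 and left by leap up to Fb4.
Step in, leap out — an escape tone.
The harmony at that moment is D# minor seventh chord (D#, F#, A#, C#); E4 is not a chord tone.
It is approached by step up from D#4 and left by step down to D#4.
Step away and step back to the same note — a neighbor tone (upper neighbor).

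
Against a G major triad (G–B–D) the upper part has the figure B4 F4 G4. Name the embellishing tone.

F4 is an appoggiatura.

The harmony at that moment is G major triad (G, B, D); F4 is not a chord tone.
It is approached by leap down from B4 and left by step up to G4.
Leap in, step out — an appoggiatura.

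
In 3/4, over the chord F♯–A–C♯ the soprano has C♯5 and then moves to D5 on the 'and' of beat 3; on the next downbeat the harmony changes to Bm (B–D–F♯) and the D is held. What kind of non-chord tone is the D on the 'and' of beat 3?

Anticipation.

The harmony at that moment is F♯ minor triad (F♯, A, C♯); D5 is not a chord tone.
It is approached by step up from C♯5 and then sustained as the same pitch into the next harmony.
Arriving early and becoming a chord tone when the harmony changes — an anticipation.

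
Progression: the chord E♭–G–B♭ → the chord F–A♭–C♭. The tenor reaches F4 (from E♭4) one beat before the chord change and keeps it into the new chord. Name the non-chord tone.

F4 is an anticipation.

The harmony at that moment is E♭ major triad (E♭, G, B♭); F4 is not a chord tone.
It is approached by step up from E♭4 and then sustained as the same pitch into the next harmony.
Arriving early and becoming a chord tone when the harmony changes — an anticipation.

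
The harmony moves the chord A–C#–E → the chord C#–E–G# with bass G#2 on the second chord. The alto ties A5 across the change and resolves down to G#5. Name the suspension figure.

9–8 suspension.

At the second chord the bass is G#2. The suspended A5 lies a ninth above the bass; after resolving down by step to G#5, the interval above the bass becomes an octave.
Suspension figures are named by those two intervals: 9–8.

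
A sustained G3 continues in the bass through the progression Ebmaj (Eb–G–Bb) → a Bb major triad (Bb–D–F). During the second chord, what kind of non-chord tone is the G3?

The harmony at that moment is Bb major triad (Bb, D, F); G3 is not a chord tone.
It is held over (the same pitch as the preceding G3) and then sustained as the same pitch into the next harmony.
Sustained through a change of harmony — a pedal tone.

Pedal tone (pedal point).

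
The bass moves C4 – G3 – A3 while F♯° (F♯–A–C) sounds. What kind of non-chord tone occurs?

G3 is an appoggiatura.

The harmony at that moment is F♯ diminished triad (F♯, A, C); G3 is not a chord tone.
It is approached by leap down from C4 and left by step up to A3.
Leap in, step out — an appoggiatura.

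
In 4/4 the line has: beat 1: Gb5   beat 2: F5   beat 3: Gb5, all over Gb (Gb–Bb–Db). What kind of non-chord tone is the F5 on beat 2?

The harmony at that moment is Gb major triad (Gb, Bb, Db); F5 is not a chord tone.
It is approached by step down from Gb5 and left by step up to Gb5.
Step away and step back to the same note — a neighbor tone (lower neighbor).

Lower neighbor tone.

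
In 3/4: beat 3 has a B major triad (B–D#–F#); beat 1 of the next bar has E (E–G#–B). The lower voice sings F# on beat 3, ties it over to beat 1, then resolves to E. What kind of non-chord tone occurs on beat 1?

The harmony at that moment is E major triad (E, G#, B); F# is not a chord tone.
It is held over (the same pitch as the preceding F#) and left by step down to E.
Held over from the previous chord and resolving down by step — a suspension.

Suspension.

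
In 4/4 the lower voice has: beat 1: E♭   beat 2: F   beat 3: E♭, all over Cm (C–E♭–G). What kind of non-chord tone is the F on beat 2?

The harmony at that moment is C minor triad (C, E♭, G); F is not a chord tone.
It is approached by step up from E♭ and left by step down to E♭.
Step away and step back to the same note — a neighbor tone (upper neighbor).

Upper neighbor tone.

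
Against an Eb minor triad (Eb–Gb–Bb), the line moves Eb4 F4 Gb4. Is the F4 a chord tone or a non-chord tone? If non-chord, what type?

Non-chord tone — a passing tone.

The harmony at that moment is Eb minor triad (Eb, Gb, Bb); F4 is not a chord tone.
It is approached by step up from Eb4 and left by step up to Gb4.
Step in, step out in the same direction — a passing tone.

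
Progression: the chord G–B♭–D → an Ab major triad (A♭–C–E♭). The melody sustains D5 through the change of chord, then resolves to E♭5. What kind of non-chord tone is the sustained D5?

D5 is a retardation.

The harmony at that moment is A♭ major triad (A♭, C, E♭); D5 is not a chord tone.
It is held over (the same pitch as the preceding D5) and left by step up to E♭5.
Held over from the previous chord and resolving up by step — a retardation.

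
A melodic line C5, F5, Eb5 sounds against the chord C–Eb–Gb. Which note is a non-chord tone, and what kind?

The harmony at that moment is C diminished triad (C, Eb, Gb); F5 is not a chord tone.
It is approached by leap up from C5 and left by step down to Eb5.
Leap in, step out — an appoggiatura.

F5 is an appoggiatura.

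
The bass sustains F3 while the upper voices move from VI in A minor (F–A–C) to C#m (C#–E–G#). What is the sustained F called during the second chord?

Pedal tone (pedal point).

The harmony at that moment is C# minor triad (C#, E, G#); F3 is not a chord tone.
It is held over (the same pitch as the preceding F3) and then sustained as the same pitch into the next harmony.
Sustained through a change of harmony — a pedal tone.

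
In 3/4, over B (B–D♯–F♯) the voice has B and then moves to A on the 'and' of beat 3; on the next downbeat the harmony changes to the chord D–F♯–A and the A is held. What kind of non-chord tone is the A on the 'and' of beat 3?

Anticipation.

The harmony at that moment is B major triad (B, D♯, F♯); A is not a chord tone.
It is approached by step down from B and then sustained as the same pitch into the next harmony.
Arriving early and becoming a chord tone when the harmony changes — an anticipation.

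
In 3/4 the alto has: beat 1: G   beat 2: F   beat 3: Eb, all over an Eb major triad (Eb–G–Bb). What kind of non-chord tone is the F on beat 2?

The harmony at that moment is Eb major triad (Eb, G, Bb); F is not a chord tone.
It is approached by step down from G and left by step down to Eb.
Step in, step out in the same direction — a passing tone.

Passing tone.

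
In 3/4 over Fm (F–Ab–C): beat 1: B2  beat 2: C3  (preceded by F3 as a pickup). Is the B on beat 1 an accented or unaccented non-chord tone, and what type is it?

The harmony at that moment is F minor triad (F, Ab, C); B2 is not a chord tone.
It is approached by leap down from F3 and left by step up to C3.
Leap in, step out — an appoggiatura.
It falls on the downbeat, so it is accented.

Accented appoggiatura.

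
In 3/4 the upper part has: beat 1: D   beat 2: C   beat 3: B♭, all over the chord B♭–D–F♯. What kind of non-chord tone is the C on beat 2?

Passing tone.

The harmony at that moment is B♭ augmented triad (B♭, D, F♯); C is not a chord tone.
It is approached by step down from D and left by step down to B♭.
Step in, step out in the same direction — a passing tone.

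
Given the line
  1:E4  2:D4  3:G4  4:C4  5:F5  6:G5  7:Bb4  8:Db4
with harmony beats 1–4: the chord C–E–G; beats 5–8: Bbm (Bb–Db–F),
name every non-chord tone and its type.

D4 (beat 2) — escape tone; G5 (beat 6) — escape tone.

The harmony at that moment is C major triad (C, E, G); D4 is not a chord tone.
It is approached by step down from E4 and left by leap up to G4.
Step in, leap out — an escape tone.
The harmony at that moment is Bb minor triad (Bb, Db, F); G5 is not a chord tone.
It is approached by step up from F5 and left by leap down to Bb4.
Step in, leap out — an escape tone.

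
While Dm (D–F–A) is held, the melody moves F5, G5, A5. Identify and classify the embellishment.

G5 is a passing tone.

The harmony at that moment is D minor triad (D, F, A); G5 is not a chord tone.
It is approached by step up from F5 and left by step up to A5.
Step in, step out in the same direction — a passing tone.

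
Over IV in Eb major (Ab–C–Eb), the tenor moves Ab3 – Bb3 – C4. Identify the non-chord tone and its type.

Bb3 is a passing tone.

The harmony at that moment is Ab major triad (Ab, C, Eb); Bb3 is not a chord tone.
It is approached by step up from Ab3 and left by step up to C4.
Step in, step out in the same direction — a passing tone.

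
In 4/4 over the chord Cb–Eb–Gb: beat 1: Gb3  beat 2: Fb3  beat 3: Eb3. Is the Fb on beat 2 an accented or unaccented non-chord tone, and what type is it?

Unaccented passing tone.

The harmony at that moment is Cb major triad (Cb, Eb, Gb); Fb3 is not a chord tone.
It is approached by step down from Gb3 and left by step down to Eb3.
Step in, step out in the same direction — a passing tone.
It falls on a weak beat, so it is unaccented.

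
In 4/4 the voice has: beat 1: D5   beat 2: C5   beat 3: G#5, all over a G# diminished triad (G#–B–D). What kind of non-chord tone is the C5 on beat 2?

Escape tone.

The harmony at that moment is G# diminished triad (G#, B, D); C5 is not a chord tone.
It is approached by step down from D5 and left by leap up to G#5.
Step in, leap out, on a weak beat — an escape tone.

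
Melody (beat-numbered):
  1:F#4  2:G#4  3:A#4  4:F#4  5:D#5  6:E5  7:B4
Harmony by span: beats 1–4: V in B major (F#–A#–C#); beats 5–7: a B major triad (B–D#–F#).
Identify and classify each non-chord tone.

G#4 (beat 2) — passing tone; E5 (beat 6) — escape tone.

The harmony at that moment is F# major triad (F#, A#, C#); G#4 is not a chord tone.
It is approached by step up from F#4 and left by step up to A#4.
Step in, step out in the same direction — a passing tone.
The harmony at that moment is B major triad (B, D#, F#); E5 is not a chord tone.
It is approached by step up from D#5 and left by leap down to B4.
Step in, leap out — an escape tone.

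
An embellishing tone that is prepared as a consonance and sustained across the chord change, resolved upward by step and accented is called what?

Approach: by preparation — the pitch is first a chord tone, then held (tied or repeated) while the harmony changes under it. Departure: up by step. Metric position: strong.
A prepared dissonance that resolves upward by step — a retardation. (The same figure resolving downward would be a suspension.)

Retardation.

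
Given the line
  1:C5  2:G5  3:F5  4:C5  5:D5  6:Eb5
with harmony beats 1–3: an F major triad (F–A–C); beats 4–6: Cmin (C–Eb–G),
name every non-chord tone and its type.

G5 (beat 2) — appoggiatura; D5 (beat 5) — passing tone.

The harmony at that moment is F major triad (F, A, C); G5 is not a chord tone.
It is approached by leap up from C5 and left by step down to F5.
Leap in, step out — an appoggiatura.
The harmony at that moment is C minor triad (C, Eb, G); D5 is not a chord tone.
It is approached by step up from C5 and left by step up to Eb5.
Step in, step out in the same direction — a passing tone.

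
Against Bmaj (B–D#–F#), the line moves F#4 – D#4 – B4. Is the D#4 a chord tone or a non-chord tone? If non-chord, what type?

B major triad contains B, D#, F#; D# is the third, so it is a chord tone.

Chord tone (the third of B major triad).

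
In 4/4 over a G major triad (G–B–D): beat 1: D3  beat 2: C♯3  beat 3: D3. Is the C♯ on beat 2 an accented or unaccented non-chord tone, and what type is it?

Unaccented neighbor tone.

The harmony at that moment is G major triad (G, B, D); C♯3 is not a chord tone.
It is approached by step down from D3 and left by step up to D3.
Step away and step back to the same note — a neighbor tone (lower neighbor).
It falls on a weak beat, so it is unaccented.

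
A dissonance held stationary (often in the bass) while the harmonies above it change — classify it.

Pedal tone.

Approach: none. Departure: none — a single pitch is sustained while the chords change around it, passing through harmonies that do not contain it.
No melodic motion at all; the dissonance is created entirely by the moving harmonies against the stationary note — a pedal tone (pedal point).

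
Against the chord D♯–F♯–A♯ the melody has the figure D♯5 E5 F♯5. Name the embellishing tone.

E5 is a passing tone.

The harmony at that moment is D♯ minor triad (D♯, F♯, A♯); E5 is not a chord tone.
It is approached by step up from D♯5 and left by step up to F♯5.
Step in, step out in the same direction — a passing tone.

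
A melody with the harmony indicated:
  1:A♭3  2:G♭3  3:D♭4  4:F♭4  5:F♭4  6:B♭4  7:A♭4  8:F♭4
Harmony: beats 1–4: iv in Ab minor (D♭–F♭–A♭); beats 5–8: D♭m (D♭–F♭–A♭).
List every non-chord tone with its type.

The harmony at that moment is D♭ minor triad (D♭, F♭, A♭); G♭3 is not a chord tone.
It is approached by step down from A♭3 and left by leap up to D♭4.
Step in, leap out — an escape tone.
The harmony at that moment is D♭ minor triad (D♭, F♭, A♭); B♭4 is not a chord tone.
It is approached by leap up from F♭4 and left by step down to A♭4.
Leap in, step out — an appoggiatura.

G♭3 (beat 2) — escape tone; B♭4 (beat 6) — appoggiatura.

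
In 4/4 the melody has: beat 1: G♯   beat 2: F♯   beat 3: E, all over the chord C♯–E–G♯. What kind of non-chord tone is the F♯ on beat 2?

Passing tone.

The harmony at that moment is C♯ minor triad (C♯, E, G♯); F♯ is not a chord tone.
It is approached by step down from G♯ and left by step down to E.
Step in, step out in the same direction — a passing tone.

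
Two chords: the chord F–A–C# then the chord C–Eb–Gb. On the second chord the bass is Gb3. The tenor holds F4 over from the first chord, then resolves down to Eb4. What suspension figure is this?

At the second chord the bass is Gb3. The suspended F4 lies a seventh above the bass; after resolving down by step to Eb4, the interval above the bass becomes a sixth.
Suspension figures are named by those two intervals: 7–6.

7–6 suspension.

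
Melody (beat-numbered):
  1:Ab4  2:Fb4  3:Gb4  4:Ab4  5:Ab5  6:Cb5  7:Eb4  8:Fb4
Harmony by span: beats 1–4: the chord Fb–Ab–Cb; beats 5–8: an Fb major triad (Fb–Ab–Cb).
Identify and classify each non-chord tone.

Gb4 (beat 3) — passing tone; Eb4 (beat 7) — appoggiatura.

The harmony at that moment is Fb major triad (Fb, Ab, Cb); Gb4 is not a chord tone.
It is approached by step up from Fb4 and left by step up to Ab4.
Step in, step out in the same direction — a passing tone.
The harmony at that moment is Fb major triad (Fb, Ab, Cb); Eb4 is not a chord tone.
It is approached by leap down from Cb5 and left by step up to Fb4.
Leap in, step out — an appoggiatura.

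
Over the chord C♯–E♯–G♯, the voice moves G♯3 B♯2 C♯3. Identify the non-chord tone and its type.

B♯2 is an appoggiatura.

The harmony at that moment is C♯ major triad (C♯, E♯, G♯); B♯2 is not a chord tone.
It is approached by leap down from G♯3 and left by step up to C♯3.
Leap in, step out — an appoggiatura.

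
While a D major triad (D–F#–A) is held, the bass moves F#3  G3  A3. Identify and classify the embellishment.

G3 is a passing tone.

The harmony at that moment is D major triad (D, F#, A); G3 is not a chord tone.
It is approached by step up from F#3 and left by step up to A3.
Step in, step out in the same direction — a passing tone.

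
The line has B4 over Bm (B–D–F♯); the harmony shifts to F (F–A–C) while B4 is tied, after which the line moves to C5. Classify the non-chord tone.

B4 is a retardation.

The harmony at that moment is F major triad (F, A, C); B4 is not a chord tone.
It is held over (the same pitch as the preceding B4) and left by step up to C5.
Held over from the previous chord and resolving up by step — a retardation.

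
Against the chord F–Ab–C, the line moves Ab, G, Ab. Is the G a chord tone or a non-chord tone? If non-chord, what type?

Non-chord tone — a neighbor tone.

The harmony at that moment is F minor triad (F, Ab, C); G is not a chord tone.
It is approached by step down from Ab and left by step up to Ab.
Step away and step back to the same note — a neighbor tone (lower neighbor).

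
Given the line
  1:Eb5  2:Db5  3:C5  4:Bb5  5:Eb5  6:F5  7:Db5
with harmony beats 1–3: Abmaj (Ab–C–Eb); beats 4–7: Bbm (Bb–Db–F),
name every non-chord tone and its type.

Db5 (beat 2) — passing tone; Eb5 (beat 5) — appoggiatura.

The harmony at that moment is Ab major triad (Ab, C, Eb); Db5 is not a chord tone.
It is approached by step down from Eb5 and left by step down to C5.
Step in, step out in the same direction — a passing tone.
The harmony at that moment is Bb minor triad (Bb, Db, F); Eb5 is not a chord tone.
It is approached by leap down from Bb5 and left by step up to F5.
Leap in, step out — an appoggiatura.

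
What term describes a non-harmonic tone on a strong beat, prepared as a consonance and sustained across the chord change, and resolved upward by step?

Approach: by preparation — the pitch is first a chord tone, then held (tied or repeated) while the harmony changes under it. Departure: up by step. Metric position: strong.
A prepared dissonance that resolves upward by step — a retardation. (The same figure resolving downward would be a suspension.)

Retardation.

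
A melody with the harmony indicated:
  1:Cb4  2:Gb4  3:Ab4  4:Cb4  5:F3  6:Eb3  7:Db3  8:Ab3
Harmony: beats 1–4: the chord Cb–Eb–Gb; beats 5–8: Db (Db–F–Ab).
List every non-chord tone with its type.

The harmony at that moment is Cb major triad (Cb, Eb, Gb); Ab4 is not a chord tone.
It is approached by step up from Gb4 and left by leap down to Cb4.
Step in, leap out — an escape tone.
The harmony at that moment is Db major triad (Db, F, Ab); Eb3 is not a chord tone.
It is approached by step down from F3 and left by step down to Db3.
Step in, step out in the same direction — a passing tone.

Ab4 (beat 3) — escape tone; Eb3 (beat 6) — passing tone.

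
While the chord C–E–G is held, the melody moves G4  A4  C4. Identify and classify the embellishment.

A4 is an escape tone.

The harmony at that moment is C major triad (C, E, G); A4 is not a chord tone.
It is approached by step up from G4 and left by leap down to C4.
Step in, leap out — an escape tone.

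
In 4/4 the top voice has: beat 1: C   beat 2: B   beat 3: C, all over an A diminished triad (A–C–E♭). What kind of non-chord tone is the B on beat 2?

Lower neighbor tone.

The harmony at that moment is A diminished triad (A, C, E♭); B is not a chord tone.
It is approached by step down from C and left by step up to C.
Step away and step back to the same note — a neighbor tone (lower neighbor).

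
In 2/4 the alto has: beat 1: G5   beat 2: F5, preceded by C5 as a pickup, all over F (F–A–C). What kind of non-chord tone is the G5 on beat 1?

The harmony at that moment is F major triad (F, A, C); G5 is not a chord tone.
It is approached by leap up from C5 and left by step down to F5.
Leap in, step out, metrically accented — an appoggiatura.

Appoggiatura.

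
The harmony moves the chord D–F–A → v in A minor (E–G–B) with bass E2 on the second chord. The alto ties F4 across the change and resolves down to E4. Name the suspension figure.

9–8 suspension.

At the second chord the bass is E2. The suspended F4 lies a ninth above the bass; after resolving down by step to E4, the interval above the bass becomes an octave.
Suspension figures are named by those two intervals: 9–8.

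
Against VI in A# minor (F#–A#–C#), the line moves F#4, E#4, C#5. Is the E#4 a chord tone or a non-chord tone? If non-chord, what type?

The harmony at that moment is F# major triad (F#, A#, C#); E#4 is not a chord tone.
It is approached by step down from F#4 and left by leap up to C#5.
Step in, leap out — an escape tone.

Non-chord tone — an escape tone.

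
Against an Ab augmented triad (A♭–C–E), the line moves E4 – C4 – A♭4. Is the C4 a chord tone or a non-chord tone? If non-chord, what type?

Ab augmented triad contains A♭, C, E; C is the third, so it is a chord tone.

Chord tone (the third of Ab augmented triad).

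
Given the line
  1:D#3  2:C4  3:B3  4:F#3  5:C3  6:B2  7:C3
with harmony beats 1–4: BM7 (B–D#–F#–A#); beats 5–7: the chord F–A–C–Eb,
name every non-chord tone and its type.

The harmony at that moment is B major seventh chord (B, D#, F#, A#); C4 is not a chord tone.
It is approached by leap up from D#3 and left by step down to B3.
Leap in, step out — an appoggiatura.
The harmony at that moment is F dominant seventh chord (F, A, C, Eb); B2 is not a chord tone.
It is approached by step down from C3 and left by step up to C3.
Step away and step back to the same note — a neighbor tone (lower neighbor).

C4 (beat 2) — appoggiatura; B2 (beat 6) — neighbor tone.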